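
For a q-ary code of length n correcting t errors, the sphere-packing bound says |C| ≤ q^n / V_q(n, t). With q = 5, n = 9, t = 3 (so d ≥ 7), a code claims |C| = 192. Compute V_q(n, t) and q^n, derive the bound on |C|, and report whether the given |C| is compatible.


V_q(n, t) = 5989, q^n = 1953125, Hamming bound = 326, |C| = 192 ≤ bound (satisfied).

Step 1: Compute V_q(n, t) = Σ_{j=0}^3 C(n, j) (q−1)^j.
  j = 0: C(9,0)·(4)^0 = 1·1 = 1.
  j = 1: C(9,1)·(4)^1 = 9·4 = 36.
  j = 2: C(9,2)·(4)^2 = 36·16 = 576.
  j = 3: C(9,3)·(4)^3 = 84·64 = 5376.
  V_q(n, t) = 1 + 36 + 576 + 5376 = 5989.
Step 2: q^n = 5^9 = 1953125.
Step 3: Hamming bound ⌊q^n / V_q(n,t)⌋ = ⌊1953125/5989⌋ = 326.
Step 4: Compare |C| = 192 to 326: satisfied.
The claimed |C| lies below the Hamming bound.


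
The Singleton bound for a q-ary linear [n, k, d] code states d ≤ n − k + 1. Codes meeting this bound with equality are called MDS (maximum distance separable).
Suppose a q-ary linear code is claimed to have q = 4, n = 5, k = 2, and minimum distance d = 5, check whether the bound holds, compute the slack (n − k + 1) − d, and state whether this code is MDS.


Singleton RHS = n − k + 1 = 4, slack = -1, bound violated (no such code; not MDS).

Singleton bound: d ≤ n − k + 1.
Here n = 5, k = 2, so n − k + 1 = 4.
Given d = 5, check d ≤ 4: NO.
Slack = (n − k + 1) − d = -1.
The slack is negative: d = 5 exceeds n − k + 1 = 4 by 1, so the Singleton bound is violated and no linear [5, 2, 5]_4 code can exist. In particular it is not MDS (MDS requires d = n − k + 1 exactly).
Description: the claimed parameters are [5, 2, 5]_4; such a code would be impossible (violates the Singleton bound).


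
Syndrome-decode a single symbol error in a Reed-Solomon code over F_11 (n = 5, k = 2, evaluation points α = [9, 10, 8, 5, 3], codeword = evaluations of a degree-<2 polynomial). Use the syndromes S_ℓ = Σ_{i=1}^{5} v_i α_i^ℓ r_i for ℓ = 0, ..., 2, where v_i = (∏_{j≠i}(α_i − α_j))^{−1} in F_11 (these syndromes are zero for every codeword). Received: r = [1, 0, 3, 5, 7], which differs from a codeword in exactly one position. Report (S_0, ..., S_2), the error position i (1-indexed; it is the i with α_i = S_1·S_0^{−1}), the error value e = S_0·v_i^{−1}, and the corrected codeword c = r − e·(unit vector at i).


S = (7, 1, 8), error at position 3, error magnitude e = 1, c = [1, 0, 2, 5, 7].

Step 1: column multipliers v_i = (∏_{j≠i}(α_i − α_j))^{−1} mod 11.
  i = 1 (α = 9): (9−10)(9−8)(9−5)(9−3) = (−1)·1·4·6 = −24 ≡ 9, so v_1 = 9^{−1} = 5 (mod 11).
  i = 2 (α = 10): (10−9)(10−8)(10−5)(10−3) = 1·2·5·7 = 70 ≡ 4, so v_2 = 4^{−1} = 3 (mod 11).
  i = 3 (α = 8): (8−9)(8−10)(8−5)(8−3) = (−1)·(−2)·3·5 = 30 ≡ 8, so v_3 = 8^{−1} = 7 (mod 11).
  i = 4 (α = 5): (5−9)(5−10)(5−8)(5−3) = (−4)·(−5)·(−3)·2 = −120 ≡ 1, so v_4 = 1^{−1} = 1 (mod 11).
  i = 5 (α = 3): (3−9)(3−10)(3−8)(3−5) = (−6)·(−7)·(−5)·(−2) = 420 ≡ 2, so v_5 = 2^{−1} = 6 (mod 11).
  v = [5, 3, 7, 1, 6].
Step 2: syndromes of r = [1, 0, 3, 5, 7] (all sums mod 11).
  S_0 = Σ v_i r_i = 5·1 + 3·0 + 7·3 + 1·5 + 6·7 = 73 ≡ 7.
  S_1 = Σ v_i α_i r_i = 5·9·1 + 3·10·0 + 7·8·3 + 1·5·5 + 6·3·7 = 364 ≡ 1.
  α_i^2 mod 11 = [4, 1, 9, 3, 9].
  S_2 = Σ v_i α_i^2 r_i = 5·4·1 + 3·1·0 + 7·9·3 + 1·3·5 + 6·9·7 = 602 ≡ 8.
  S = (7, 1, 8) ≠ 0, so r is not a codeword (an error is present).
Step 3: locate the error. For a single error e at position i, S_ℓ = v_i·e·α_i^ℓ, so α_err = S_1/S_0.
  S_0^{−1} = 7^{−1} = 8 (mod 11), so α_err = 1·8 = 8 ≡ 8 = α_3. Error position i = 3.
  Consistency check: S_2/S_1 = 8·1 = 8 ≡ 8 = α_err ✓ (single-error assumption holds).
Step 4: error magnitude e = S_0/v_3 = S_0·∏_{j≠3}(α_3 − α_j) = 7·8 = 56 ≡ 1 (mod 11).
Step 5: correct position 3: c_3 = r_3 − e = 3 − 1 ≡ 2 (mod 11). Hence c = [1, 0, 2, 5, 7].
  Check: interpolating c through the α_i gives m(x) = 10 + 10·x (degree < 2) with m(α_i) = c_i for every i, so c is indeed a codeword.


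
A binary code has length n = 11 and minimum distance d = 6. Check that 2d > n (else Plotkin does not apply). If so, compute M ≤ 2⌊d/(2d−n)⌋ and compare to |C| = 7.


Plotkin bound M ≤ 12; given |C| = 7 ≤ bound (satisfied).

Check applicability: 2d = 12, n = 11.
2d − n = 1 > 0, so Plotkin applies.
Compute d/(2d−n) = 6/1 ≈ 6.0000.
⌊d/(2d−n)⌋ = 6.
Plotkin bound: M ≤ 2·6 = 12.
Given |C| = 7, check: satisfied.
This |C| is below the Plotkin bound.


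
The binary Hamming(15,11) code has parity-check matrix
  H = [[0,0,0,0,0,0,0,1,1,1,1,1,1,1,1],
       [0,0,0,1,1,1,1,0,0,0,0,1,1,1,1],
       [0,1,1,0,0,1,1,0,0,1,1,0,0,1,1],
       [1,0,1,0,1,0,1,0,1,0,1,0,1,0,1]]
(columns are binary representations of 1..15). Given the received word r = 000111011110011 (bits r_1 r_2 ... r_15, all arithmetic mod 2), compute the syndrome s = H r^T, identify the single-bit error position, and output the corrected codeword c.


s = (0, 1, 1, 0)^T, error position = 6, corrected codeword c = 000110011110011

Compute s = H r^T mod 2 one row at a time:
  s_1 = 1 + 1 + 1 + 1 + 0 + 0 + 1 + 1 = 6 ≡ 0 (mod 2).
  s_2 = 1 + 1 + 1 + 0 + 0 + 0 + 1 + 1 = 5 ≡ 1 (mod 2).
  s_3 = 0 + 0 + 1 + 0 + 1 + 1 + 1 + 1 = 5 ≡ 1 (mod 2).
  s_4 = 0 + 0 + 1 + 0 + 1 + 1 + 0 + 1 = 4 ≡ 0 (mod 2).
s = (0, 1, 1, 0)^T — this equals column 6 of H (binary 0110), so error is at position 6.
Correct: flip bit 6 of r = 000111011110011 to get c = 000110011110011.


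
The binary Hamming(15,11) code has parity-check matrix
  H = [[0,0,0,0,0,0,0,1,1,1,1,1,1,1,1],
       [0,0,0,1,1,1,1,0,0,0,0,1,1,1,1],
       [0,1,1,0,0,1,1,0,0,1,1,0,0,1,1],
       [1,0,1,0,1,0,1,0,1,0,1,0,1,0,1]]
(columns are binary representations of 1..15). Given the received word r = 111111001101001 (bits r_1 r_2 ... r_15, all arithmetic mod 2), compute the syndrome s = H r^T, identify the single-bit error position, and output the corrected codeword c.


s = (0, 1, 1, 1)^T, error position = 7, corrected codeword c = 111111101101001

Compute s = H r^T mod 2 one row at a time:
  s_1 = 0 + 1 + 1 + 0 + 1 + 0 + 0 + 1 = 4 ≡ 0 (mod 2).
  s_2 = 1 + 1 + 1 + 0 + 1 + 0 + 0 + 1 = 5 ≡ 1 (mod 2).
  s_3 = 1 + 1 + 1 + 0 + 1 + 0 + 0 + 1 = 5 ≡ 1 (mod 2).
  s_4 = 1 + 1 + 1 + 0 + 1 + 0 + 0 + 1 = 5 ≡ 1 (mod 2).
s = (0, 1, 1, 1)^T — this equals column 7 of H (binary 0111), so error is at position 7.
Correct: flip bit 7 of r = 111111001101001 to get c = 111111101101001.


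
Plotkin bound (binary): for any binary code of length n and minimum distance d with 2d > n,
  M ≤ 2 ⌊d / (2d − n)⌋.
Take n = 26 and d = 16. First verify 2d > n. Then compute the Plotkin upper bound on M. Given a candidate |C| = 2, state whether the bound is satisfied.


Plotkin bound M ≤ 4; given |C| = 2 ≤ bound (satisfied).

Check applicability: 2d = 32, n = 26.
2d − n = 6 > 0, so Plotkin applies.
Compute d/(2d−n) = 16/6 ≈ 2.6667.
⌊d/(2d−n)⌋ = 2.
Plotkin bound: M ≤ 2·2 = 4.
Given |C| = 2, check: satisfied.
This |C| is below the Plotkin bound.


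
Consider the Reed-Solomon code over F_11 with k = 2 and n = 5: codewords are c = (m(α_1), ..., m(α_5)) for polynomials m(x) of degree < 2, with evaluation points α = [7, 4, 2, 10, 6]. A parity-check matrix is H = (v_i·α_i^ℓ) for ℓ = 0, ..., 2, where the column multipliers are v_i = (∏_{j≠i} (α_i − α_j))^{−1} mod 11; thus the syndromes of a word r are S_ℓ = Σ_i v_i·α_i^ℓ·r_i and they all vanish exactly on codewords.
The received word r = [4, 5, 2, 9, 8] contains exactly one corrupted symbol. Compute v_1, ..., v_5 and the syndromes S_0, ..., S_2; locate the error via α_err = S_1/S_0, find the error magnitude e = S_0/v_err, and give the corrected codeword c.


S = (7, 4, 7), error at position 4, error magnitude e = 6, c = [4, 5, 2, 3, 8].

Step 1: column multipliers v_i = (∏_{j≠i}(α_i − α_j))^{−1} mod 11.
  i = 1 (α = 7): (7−4)(7−2)(7−10)(7−6) = 3·5·(−3)·1 = −45 ≡ 10, so v_1 = 10^{−1} = 10 (mod 11).
  i = 2 (α = 4): (4−7)(4−2)(4−10)(4−6) = (−3)·2·(−6)·(−2) = −72 ≡ 5, so v_2 = 5^{−1} = 9 (mod 11).
  i = 3 (α = 2): (2−7)(2−4)(2−10)(2−6) = (−5)·(−2)·(−8)·(−4) = 320 ≡ 1, so v_3 = 1^{−1} = 1 (mod 11).
  i = 4 (α = 10): (10−7)(10−4)(10−2)(10−6) = 3·6·8·4 = 576 ≡ 4, so v_4 = 4^{−1} = 3 (mod 11).
  i = 5 (α = 6): (6−7)(6−4)(6−2)(6−10) = (−1)·2·4·(−4) = 32 ≡ 10, so v_5 = 10^{−1} = 10 (mod 11).
  v = [10, 9, 1, 3, 10].
Step 2: syndromes of r = [4, 5, 2, 9, 8] (all sums mod 11).
  S_0 = Σ v_i r_i = 10·4 + 9·5 + 1·2 + 3·9 + 10·8 = 194 ≡ 7.
  S_1 = Σ v_i α_i r_i = 10·7·4 + 9·4·5 + 1·2·2 + 3·10·9 + 10·6·8 = 1214 ≡ 4.
  α_i^2 mod 11 = [5, 5, 4, 1, 3].
  S_2 = Σ v_i α_i^2 r_i = 10·5·4 + 9·5·5 + 1·4·2 + 3·1·9 + 10·3·8 = 700 ≡ 7.
  S = (7, 4, 7) ≠ 0, so r is not a codeword (an error is present).
Step 3: locate the error. For a single error e at position i, S_ℓ = v_i·e·α_i^ℓ, so α_err = S_1/S_0.
  S_0^{−1} = 7^{−1} = 8 (mod 11), so α_err = 4·8 = 32 ≡ 10 = α_4. Error position i = 4.
  Consistency check: S_2/S_1 = 7·3 = 21 ≡ 10 = α_err ✓ (single-error assumption holds).
Step 4: error magnitude e = S_0/v_4 = S_0·∏_{j≠4}(α_4 − α_j) = 7·4 = 28 ≡ 6 (mod 11).
Step 5: correct position 4: c_4 = r_4 − e = 9 − 6 ≡ 3 (mod 11). Hence c = [4, 5, 2, 3, 8].
  Check: interpolating c through the α_i gives m(x) = 10 + 7·x (degree < 2) with m(α_i) = c_i for every i, so c is indeed a codeword.


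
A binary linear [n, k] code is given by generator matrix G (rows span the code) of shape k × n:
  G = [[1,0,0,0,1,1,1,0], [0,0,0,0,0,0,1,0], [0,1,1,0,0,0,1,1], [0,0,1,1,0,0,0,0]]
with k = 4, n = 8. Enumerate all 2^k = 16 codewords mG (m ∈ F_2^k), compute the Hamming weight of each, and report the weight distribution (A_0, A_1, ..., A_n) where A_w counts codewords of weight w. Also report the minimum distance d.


Weight distribution: A_0 = 1, A_1 = 1, A_2 = 1, A_3 = 4, A_4 = 3, A_5 = 1, A_6 = 3, A_7 = 2. Minimum distance d = 1.

Enumerate all 2^4 = 16 messages m ∈ F_2^4.
For each, compute codeword c = mG in F_2^8, then tally its weight.
  m = 0000 → c = 00000000, weight = 0.
  m = 1000 → c = 10001110, weight = 4.
  m = 0100 → c = 00000010, weight = 1.
  m = 1100 → c = 10001100, weight = 3.
  m = 0010 → c = 01100011, weight = 4.
  m = 1010 → c = 11101101, weight = 6.
  m = 0110 → c = 01100001, weight = 3.
  m = 1110 → c = 11101111, weight = 7.
  m = 0001 → c = 00110000, weight = 2.
  m = 1001 → c = 10111110, weight = 6.
  m = 0101 → c = 00110010, weight = 3.
  m = 1101 → c = 10111100, weight = 5.
  m = 0011 → c = 01010011, weight = 4.
  m = 1011 → c = 11011101, weight = 6.
  m = 0111 → c = 01010001, weight = 3.
  m = 1111 → c = 11011111, weight = 7.
Tally weights:
  weight 0: 1 codewords.
  weight 1: 1 codewords.
  weight 2: 1 codewords.
  weight 3: 4 codewords.
  weight 4: 3 codewords.
  weight 5: 1 codewords.
  weight 6: 3 codewords.
  weight 7: 2 codewords.
Minimum distance d = smallest w > 0 with A_w > 0 = 1.
Sanity: Σ A_w = 16 = 2^4 = 16 ✓.


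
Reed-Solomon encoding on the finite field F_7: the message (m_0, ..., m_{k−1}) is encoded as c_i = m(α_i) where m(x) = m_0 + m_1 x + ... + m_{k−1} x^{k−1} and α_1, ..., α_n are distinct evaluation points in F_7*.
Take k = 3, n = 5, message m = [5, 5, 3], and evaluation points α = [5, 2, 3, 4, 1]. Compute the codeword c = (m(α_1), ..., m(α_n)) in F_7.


c = [0, 6, 5, 3, 6]

Message polynomial: m(x) = 5 + 5·x + 3·x^2 (mod 7).
For each evaluation point α_i, compute m(α_i) mod 7:
  α_1 = 5: Horner steps 3 → 6 → 0, so m(5) = 0.
  α_2 = 2: Horner steps 3 → 4 → 6, so m(2) = 6.
  α_3 = 3: Horner steps 3 → 0 → 5, so m(3) = 5.
  α_4 = 4: Horner steps 3 → 3 → 3, so m(4) = 3.
  α_5 = 1: Horner steps 3 → 1 → 6, so m(1) = 6.
Codeword c = [0, 6, 5, 3, 6] ∈ F_7^5.


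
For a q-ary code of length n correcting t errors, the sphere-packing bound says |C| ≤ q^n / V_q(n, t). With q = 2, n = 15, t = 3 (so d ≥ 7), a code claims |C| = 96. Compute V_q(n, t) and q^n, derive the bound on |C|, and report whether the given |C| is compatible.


V_q(n, t) = 576, q^n = 32768, Hamming bound = 56, |C| = 96 > bound (violated).

Step 1: Compute V_q(n, t) = Σ_{j=0}^3 C(n, j) (q−1)^j.
  j = 0: C(15,0)·(1)^0 = 1·1 = 1.
  j = 1: C(15,1)·(1)^1 = 15·1 = 15.
  j = 2: C(15,2)·(1)^2 = 105·1 = 105.
  j = 3: C(15,3)·(1)^3 = 455·1 = 455.
  V_q(n, t) = 1 + 15 + 105 + 455 = 576.
Step 2: q^n = 2^15 = 32768.
Step 3: Hamming bound ⌊q^n / V_q(n,t)⌋ = ⌊32768/576⌋ = 56.
Step 4: Compare |C| = 96 to 56: violated.
The claimed |C| lies above the Hamming bound, so no 2-ary code of length 15 with d ≥ 7 can have 96 codewords.


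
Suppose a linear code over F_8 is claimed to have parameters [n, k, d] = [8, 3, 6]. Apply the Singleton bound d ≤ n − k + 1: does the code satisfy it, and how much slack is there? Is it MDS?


Singleton RHS = n − k + 1 = 6, slack = 0, bound satisfied, MDS.

Singleton bound: d ≤ n − k + 1.
Here n = 8, k = 3, so n − k + 1 = 6.
Given d = 6, check d ≤ 6: YES.
Slack = (n − k + 1) − d = 0.
The code is MDS (slack = 0).
Description: the claimed parameters are [8, 3, 6]_8; such a code would be MDS (meets Singleton bound).


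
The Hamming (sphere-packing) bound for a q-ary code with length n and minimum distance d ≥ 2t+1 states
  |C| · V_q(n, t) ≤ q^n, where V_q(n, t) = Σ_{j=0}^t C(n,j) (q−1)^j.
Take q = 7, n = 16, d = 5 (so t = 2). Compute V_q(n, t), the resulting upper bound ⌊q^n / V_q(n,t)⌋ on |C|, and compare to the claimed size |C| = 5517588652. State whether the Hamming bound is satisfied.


V_q(n, t) = 4417, q^n = 33232930569601, Hamming bound = 7523869270, |C| = 5517588652 ≤ bound (satisfied).

Step 1: Compute V_q(n, t) = Σ_{j=0}^2 C(n, j) (q−1)^j.
  j = 0: C(16,0)·(6)^0 = 1·1 = 1.
  j = 1: C(16,1)·(6)^1 = 16·6 = 96.
  j = 2: C(16,2)·(6)^2 = 120·36 = 4320.
  V_q(n, t) = 1 + 96 + 4320 = 4417.
Step 2: q^n = 7^16 = 33232930569601.
Step 3: Hamming bound ⌊q^n / V_q(n,t)⌋ = ⌊33232930569601/4417⌋ = 7523869270.
Step 4: Compare |C| = 5517588652 to 7523869270: satisfied.
The claimed |C| lies below the Hamming bound.


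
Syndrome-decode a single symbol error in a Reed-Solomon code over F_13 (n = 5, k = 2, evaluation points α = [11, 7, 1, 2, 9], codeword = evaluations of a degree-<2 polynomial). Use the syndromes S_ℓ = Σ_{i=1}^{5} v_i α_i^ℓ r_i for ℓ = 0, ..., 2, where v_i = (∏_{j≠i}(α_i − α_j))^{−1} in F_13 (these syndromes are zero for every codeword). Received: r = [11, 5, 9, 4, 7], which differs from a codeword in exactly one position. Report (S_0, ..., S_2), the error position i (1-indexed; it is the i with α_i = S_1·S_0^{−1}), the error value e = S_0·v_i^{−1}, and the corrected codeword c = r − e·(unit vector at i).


S = (9, 3, 1), error at position 5, error magnitude e = 12, c = [11, 5, 9, 4, 8].

Step 1: column multipliers v_i = (∏_{j≠i}(α_i − α_j))^{−1} mod 13.
  i = 1 (α = 11): (11−7)(11−1)(11−2)(11−9) = 4·10·9·2 = 720 ≡ 5, so v_1 = 5^{−1} = 8 (mod 13).
  i = 2 (α = 7): (7−11)(7−1)(7−2)(7−9) = (−4)·6·5·(−2) = 240 ≡ 6, so v_2 = 6^{−1} = 11 (mod 13).
  i = 3 (α = 1): (1−11)(1−7)(1−2)(1−9) = (−10)·(−6)·(−1)·(−8) = 480 ≡ 12, so v_3 = 12^{−1} = 12 (mod 13).
  i = 4 (α = 2): (2−11)(2−7)(2−1)(2−9) = (−9)·(−5)·1·(−7) = −315 ≡ 10, so v_4 = 10^{−1} = 4 (mod 13).
  i = 5 (α = 9): (9−11)(9−7)(9−1)(9−2) = (−2)·2·8·7 = −224 ≡ 10, so v_5 = 10^{−1} = 4 (mod 13).
  v = [8, 11, 12, 4, 4].
Step 2: syndromes of r = [11, 5, 9, 4, 7] (all sums mod 13).
  S_0 = Σ v_i r_i = 8·11 + 11·5 + 12·9 + 4·4 + 4·7 = 295 ≡ 9.
  S_1 = Σ v_i α_i r_i = 8·11·11 + 11·7·5 + 12·1·9 + 4·2·4 + 4·9·7 = 1745 ≡ 3.
  α_i^2 mod 13 = [4, 10, 1, 4, 3].
  S_2 = Σ v_i α_i^2 r_i = 8·4·11 + 11·10·5 + 12·1·9 + 4·4·4 + 4·3·7 = 1158 ≡ 1.
  S = (9, 3, 1) ≠ 0, so r is not a codeword (an error is present).
Step 3: locate the error. For a single error e at position i, S_ℓ = v_i·e·α_i^ℓ, so α_err = S_1/S_0.
  S_0^{−1} = 9^{−1} = 3 (mod 13), so α_err = 3·3 = 9 ≡ 9 = α_5. Error position i = 5.
  Consistency check: S_2/S_1 = 1·9 = 9 ≡ 9 = α_err ✓ (single-error assumption holds).
Step 4: error magnitude e = S_0/v_5 = S_0·∏_{j≠5}(α_5 − α_j) = 9·10 = 90 ≡ 12 (mod 13).
Step 5: correct position 5: c_5 = r_5 − e = 7 − 12 ≡ 8 (mod 13). Hence c = [11, 5, 9, 4, 8].
  Check: interpolating c through the α_i gives m(x) = 1 + 8·x (degree < 2) with m(α_i) = c_i for every i, so c is indeed a codeword.


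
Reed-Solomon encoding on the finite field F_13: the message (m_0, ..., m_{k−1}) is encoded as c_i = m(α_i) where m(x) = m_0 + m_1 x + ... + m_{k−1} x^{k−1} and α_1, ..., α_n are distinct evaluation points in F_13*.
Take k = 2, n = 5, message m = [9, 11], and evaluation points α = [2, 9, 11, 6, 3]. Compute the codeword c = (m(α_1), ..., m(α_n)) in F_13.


c = [5, 4, 0, 10, 3]

Message polynomial: m(x) = 9 + 11·x (mod 13).
For each evaluation point α_i, compute m(α_i) mod 13:
  α_1 = 2: Horner steps 11 → 5, so m(2) = 5.
  α_2 = 9: Horner steps 11 → 4, so m(9) = 4.
  α_3 = 11: Horner steps 11 → 0, so m(11) = 0.
  α_4 = 6: Horner steps 11 → 10, so m(6) = 10.
  α_5 = 3: Horner steps 11 → 3, so m(3) = 3.
Codeword c = [5, 4, 0, 10, 3] ∈ F_13^5.


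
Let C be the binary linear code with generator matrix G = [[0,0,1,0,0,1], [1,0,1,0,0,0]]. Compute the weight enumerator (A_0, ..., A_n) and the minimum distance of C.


Weight distribution: A_0 = 1, A_2 = 3. Minimum distance d = 2.

Enumerate all 2^2 = 4 messages m ∈ F_2^2.
For each, compute codeword c = mG in F_2^6, then tally its weight.
  m = 00 → c = 000000, weight = 0.
  m = 10 → c = 001001, weight = 2.
  m = 01 → c = 101000, weight = 2.
  m = 11 → c = 100001, weight = 2.
Tally weights:
  weight 0: 1 codewords.
  weight 2: 3 codewords.
Minimum distance d = smallest w > 0 with A_w > 0 = 2.
Sanity: Σ A_w = 4 = 2^2 = 4 ✓.


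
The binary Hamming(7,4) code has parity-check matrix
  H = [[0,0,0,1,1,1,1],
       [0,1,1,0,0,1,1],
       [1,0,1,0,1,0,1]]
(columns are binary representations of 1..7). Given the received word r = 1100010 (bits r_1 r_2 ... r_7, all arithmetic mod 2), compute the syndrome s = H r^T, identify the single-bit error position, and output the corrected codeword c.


s = (1, 0, 1)^T, error position = 5, corrected codeword c = 1100110

Compute s = H r^T mod 2 one row at a time:
  s_1 = 0 + 0 + 1 + 0 = 1 ≡ 1 (mod 2).
  s_2 = 1 + 0 + 1 + 0 = 2 ≡ 0 (mod 2).
  s_3 = 1 + 0 + 0 + 0 = 1 ≡ 1 (mod 2).
s = (1, 0, 1)^T — this equals column 5 of H (binary 101), so error is at position 5.
Correct: flip bit 5 of r = 1100010 to get c = 1100110.


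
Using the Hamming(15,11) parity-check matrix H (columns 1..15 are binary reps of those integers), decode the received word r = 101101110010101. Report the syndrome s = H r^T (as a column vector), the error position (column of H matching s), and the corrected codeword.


s = (0, 1, 1, 0)^T, error position = 6, corrected codeword c = 101100110010101

Compute s = H r^T mod 2 one row at a time:
  s_1 = 1 + 0 + 0 + 1 + 0 + 1 + 0 + 1 = 4 ≡ 0 (mod 2).
  s_2 = 1 + 0 + 1 + 1 + 0 + 1 + 0 + 1 = 5 ≡ 1 (mod 2).
  s_3 = 0 + 1 + 1 + 1 + 0 + 1 + 0 + 1 = 5 ≡ 1 (mod 2).
  s_4 = 1 + 1 + 0 + 1 + 0 + 1 + 1 + 1 = 6 ≡ 0 (mod 2).
s = (0, 1, 1, 0)^T — this equals column 6 of H (binary 0110), so error is at position 6.
Correct: flip bit 6 of r = 101101110010101 to get c = 101100110010101.


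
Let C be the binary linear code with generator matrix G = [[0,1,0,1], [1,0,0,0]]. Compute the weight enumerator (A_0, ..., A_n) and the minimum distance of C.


Weight distribution: A_0 = 1, A_1 = 1, A_2 = 1, A_3 = 1. Minimum distance d = 1.

Enumerate all 2^2 = 4 messages m ∈ F_2^2.
For each, compute codeword c = mG in F_2^4, then tally its weight.
  m = 00 → c = 0000, weight = 0.
  m = 10 → c = 0101, weight = 2.
  m = 01 → c = 1000, weight = 1.
  m = 11 → c = 1101, weight = 3.
Tally weights:
  weight 0: 1 codewords.
  weight 1: 1 codewords.
  weight 2: 1 codewords.
  weight 3: 1 codewords.
Minimum distance d = smallest w > 0 with A_w > 0 = 1.
Sanity: Σ A_w = 4 = 2^2 = 4 ✓.


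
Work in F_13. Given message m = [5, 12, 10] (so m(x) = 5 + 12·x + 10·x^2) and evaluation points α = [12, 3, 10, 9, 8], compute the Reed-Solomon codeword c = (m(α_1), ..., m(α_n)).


c = [3, 1, 7, 0, 0]

Message polynomial: m(x) = 5 + 12·x + 10·x^2 (mod 13).
For each evaluation point α_i, compute m(α_i) mod 13:
  α_1 = 12: Horner steps 10 → 2 → 3, so m(12) = 3.
  α_2 = 3: Horner steps 10 → 3 → 1, so m(3) = 1.
  α_3 = 10: Horner steps 10 → 8 → 7, so m(10) = 7.
  α_4 = 9: Horner steps 10 → 11 → 0, so m(9) = 0.
  α_5 = 8: Horner steps 10 → 1 → 0, so m(8) = 0.
Codeword c = [3, 1, 7, 0, 0] ∈ F_13^5.


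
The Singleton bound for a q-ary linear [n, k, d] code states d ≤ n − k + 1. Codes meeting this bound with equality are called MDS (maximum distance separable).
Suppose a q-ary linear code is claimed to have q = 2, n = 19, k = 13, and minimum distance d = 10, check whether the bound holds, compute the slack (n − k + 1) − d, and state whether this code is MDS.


Singleton RHS = n − k + 1 = 7, slack = -3, bound violated (no such code; not MDS).

Singleton bound: d ≤ n − k + 1.
Here n = 19, k = 13, so n − k + 1 = 7.
Given d = 10, check d ≤ 7: NO.
Slack = (n − k + 1) − d = -3.
The slack is negative: d = 10 exceeds n − k + 1 = 7 by 3, so the Singleton bound is violated and no linear [19, 13, 10]_2 code can exist. In particular it is not MDS (MDS requires d = n − k + 1 exactly).
Description: the claimed parameters are [19, 13, 10]_2; such a code would be impossible (violates the Singleton bound).


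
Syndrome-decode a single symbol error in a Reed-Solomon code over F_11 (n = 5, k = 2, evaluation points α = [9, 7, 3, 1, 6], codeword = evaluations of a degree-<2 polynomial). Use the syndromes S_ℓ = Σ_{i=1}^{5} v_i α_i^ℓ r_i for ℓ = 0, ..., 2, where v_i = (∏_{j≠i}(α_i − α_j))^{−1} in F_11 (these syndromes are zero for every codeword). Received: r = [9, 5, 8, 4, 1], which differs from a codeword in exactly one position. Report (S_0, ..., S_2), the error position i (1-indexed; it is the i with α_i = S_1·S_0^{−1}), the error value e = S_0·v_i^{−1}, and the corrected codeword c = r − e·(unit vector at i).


S = (9, 10, 5), error at position 5, error magnitude e = 9, c = [9, 5, 8, 4, 3].

Step 1: column multipliers v_i = (∏_{j≠i}(α_i − α_j))^{−1} mod 11.
  i = 1 (α = 9): (9−7)(9−3)(9−1)(9−6) = 2·6·8·3 = 288 ≡ 2, so v_1 = 2^{−1} = 6 (mod 11).
  i = 2 (α = 7): (7−9)(7−3)(7−1)(7−6) = (−2)·4·6·1 = −48 ≡ 7, so v_2 = 7^{−1} = 8 (mod 11).
  i = 3 (α = 3): (3−9)(3−7)(3−1)(3−6) = (−6)·(−4)·2·(−3) = −144 ≡ 10, so v_3 = 10^{−1} = 10 (mod 11).
  i = 4 (α = 1): (1−9)(1−7)(1−3)(1−6) = (−8)·(−6)·(−2)·(−5) = 480 ≡ 7, so v_4 = 7^{−1} = 8 (mod 11).
  i = 5 (α = 6): (6−9)(6−7)(6−3)(6−1) = (−3)·(−1)·3·5 = 45 ≡ 1, so v_5 = 1^{−1} = 1 (mod 11).
  v = [6, 8, 10, 8, 1].
Step 2: syndromes of r = [9, 5, 8, 4, 1] (all sums mod 11).
  S_0 = Σ v_i r_i = 6·9 + 8·5 + 10·8 + 8·4 + 1·1 = 207 ≡ 9.
  S_1 = Σ v_i α_i r_i = 6·9·9 + 8·7·5 + 10·3·8 + 8·1·4 + 1·6·1 = 1044 ≡ 10.
  α_i^2 mod 11 = [4, 5, 9, 1, 3].
  S_2 = Σ v_i α_i^2 r_i = 6·4·9 + 8·5·5 + 10·9·8 + 8·1·4 + 1·3·1 = 1171 ≡ 5.
  S = (9, 10, 5) ≠ 0, so r is not a codeword (an error is present).
Step 3: locate the error. For a single error e at position i, S_ℓ = v_i·e·α_i^ℓ, so α_err = S_1/S_0.
  S_0^{−1} = 9^{−1} = 5 (mod 11), so α_err = 10·5 = 50 ≡ 6 = α_5. Error position i = 5.
  Consistency check: S_2/S_1 = 5·10 = 50 ≡ 6 = α_err ✓ (single-error assumption holds).
Step 4: error magnitude e = S_0/v_5 = S_0·∏_{j≠5}(α_5 − α_j) = 9·1 = 9 ≡ 9 (mod 11).
Step 5: correct position 5: c_5 = r_5 − e = 1 − 9 ≡ 3 (mod 11). Hence c = [9, 5, 8, 4, 3].
  Check: interpolating c through the α_i gives m(x) = 2 + 2·x (degree < 2) with m(α_i) = c_i for every i, so c is indeed a codeword.


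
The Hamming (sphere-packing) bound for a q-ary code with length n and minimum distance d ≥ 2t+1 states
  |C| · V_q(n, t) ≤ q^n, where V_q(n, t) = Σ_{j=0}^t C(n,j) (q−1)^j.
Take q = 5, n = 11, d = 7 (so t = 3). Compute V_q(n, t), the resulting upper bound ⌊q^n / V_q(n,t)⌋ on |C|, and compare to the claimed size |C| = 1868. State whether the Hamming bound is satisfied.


V_q(n, t) = 11485, q^n = 48828125, Hamming bound = 4251, |C| = 1868 ≤ bound (satisfied).

Step 1: Compute V_q(n, t) = Σ_{j=0}^3 C(n, j) (q−1)^j.
  j = 0: C(11,0)·(4)^0 = 1·1 = 1.
  j = 1: C(11,1)·(4)^1 = 11·4 = 44.
  j = 2: C(11,2)·(4)^2 = 55·16 = 880.
  j = 3: C(11,3)·(4)^3 = 165·64 = 10560.
  V_q(n, t) = 1 + 44 + 880 + 10560 = 11485.
Step 2: q^n = 5^11 = 48828125.
Step 3: Hamming bound ⌊q^n / V_q(n,t)⌋ = ⌊48828125/11485⌋ = 4251.
Step 4: Compare |C| = 1868 to 4251: satisfied.
The claimed |C| lies below the Hamming bound.


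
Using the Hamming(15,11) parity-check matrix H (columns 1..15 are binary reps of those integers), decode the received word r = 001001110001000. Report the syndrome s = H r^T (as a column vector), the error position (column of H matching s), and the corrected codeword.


s = (0, 1, 1, 0)^T, error position = 6, corrected codeword c = 001000110001000

Compute s = H r^T mod 2 one row at a time:
  s_1 = 1 + 0 + 0 + 0 + 1 + 0 + 0 + 0 = 2 ≡ 0 (mod 2).
  s_2 = 0 + 0 + 1 + 1 + 1 + 0 + 0 + 0 = 3 ≡ 1 (mod 2).
  s_3 = 0 + 1 + 1 + 1 + 0 + 0 + 0 + 0 = 3 ≡ 1 (mod 2).
  s_4 = 0 + 1 + 0 + 1 + 0 + 0 + 0 + 0 = 2 ≡ 0 (mod 2).
s = (0, 1, 1, 0)^T — this equals column 6 of H (binary 0110), so error is at position 6.
Correct: flip bit 6 of r = 001001110001000 to get c = 001000110001000.


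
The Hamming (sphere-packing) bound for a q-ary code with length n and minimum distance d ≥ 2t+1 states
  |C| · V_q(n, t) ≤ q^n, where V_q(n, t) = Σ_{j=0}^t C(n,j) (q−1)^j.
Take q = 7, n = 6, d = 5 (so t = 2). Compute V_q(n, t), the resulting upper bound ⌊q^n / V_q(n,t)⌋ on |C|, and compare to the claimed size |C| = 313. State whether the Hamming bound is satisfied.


V_q(n, t) = 577, q^n = 117649, Hamming bound = 203, |C| = 313 > bound (violated).

Step 1: Compute V_q(n, t) = Σ_{j=0}^2 C(n, j) (q−1)^j.
  j = 0: C(6,0)·(6)^0 = 1·1 = 1.
  j = 1: C(6,1)·(6)^1 = 6·6 = 36.
  j = 2: C(6,2)·(6)^2 = 15·36 = 540.
  V_q(n, t) = 1 + 36 + 540 = 577.
Step 2: q^n = 7^6 = 117649.
Step 3: Hamming bound ⌊q^n / V_q(n,t)⌋ = ⌊117649/577⌋ = 203.
Step 4: Compare |C| = 313 to 203: violated.
The claimed |C| lies above the Hamming bound, so no 7-ary code of length 6 with d ≥ 5 can have 313 codewords.


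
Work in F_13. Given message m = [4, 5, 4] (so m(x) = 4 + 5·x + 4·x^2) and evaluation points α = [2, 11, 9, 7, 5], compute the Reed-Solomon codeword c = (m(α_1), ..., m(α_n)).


c = [4, 10, 9, 1, 12]

Message polynomial: m(x) = 4 + 5·x + 4·x^2 (mod 13).
For each evaluation point α_i, compute m(α_i) mod 13:
  α_1 = 2: Horner steps 4 → 0 → 4, so m(2) = 4.
  α_2 = 11: Horner steps 4 → 10 → 10, so m(11) = 10.
  α_3 = 9: Horner steps 4 → 2 → 9, so m(9) = 9.
  α_4 = 7: Horner steps 4 → 7 → 1, so m(7) = 1.
  α_5 = 5: Horner steps 4 → 12 → 12, so m(5) = 12.
Codeword c = [4, 10, 9, 1, 12] ∈ F_13^5.


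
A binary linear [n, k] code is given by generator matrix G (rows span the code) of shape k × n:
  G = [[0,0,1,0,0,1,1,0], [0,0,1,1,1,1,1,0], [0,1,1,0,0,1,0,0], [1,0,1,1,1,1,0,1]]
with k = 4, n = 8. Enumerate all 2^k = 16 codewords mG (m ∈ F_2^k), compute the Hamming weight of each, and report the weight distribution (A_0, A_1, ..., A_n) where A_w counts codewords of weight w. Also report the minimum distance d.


Weight distribution: A_0 = 1, A_2 = 2, A_3 = 4, A_4 = 2, A_5 = 4, A_6 = 2, A_8 = 1. Minimum distance d = 2.

Enumerate all 2^4 = 16 messages m ∈ F_2^4.
For each, compute codeword c = mG in F_2^8, then tally its weight.
  m = 0000 → c = 00000000, weight = 0.
  m = 1000 → c = 00100110, weight = 3.
  m = 0100 → c = 00111110, weight = 5.
  m = 1100 → c = 00011000, weight = 2.
  m = 0010 → c = 01100100, weight = 3.
  m = 1010 → c = 01000010, weight = 2.
  m = 0110 → c = 01011010, weight = 4.
  m = 1110 → c = 01111100, weight = 5.
  m = 0001 → c = 10111101, weight = 6.
  m = 1001 → c = 10011011, weight = 5.
  m = 0101 → c = 10000011, weight = 3.
  m = 1101 → c = 10100101, weight = 4.
  m = 0011 → c = 11011001, weight = 5.
  m = 1011 → c = 11111111, weight = 8.
  m = 0111 → c = 11100111, weight = 6.
  m = 1111 → c = 11000001, weight = 3.
Tally weights:
  weight 0: 1 codewords.
  weight 2: 2 codewords.
  weight 3: 4 codewords.
  weight 4: 2 codewords.
  weight 5: 4 codewords.
  weight 6: 2 codewords.
  weight 8: 1 codewords.
Minimum distance d = smallest w > 0 with A_w > 0 = 2.
Sanity: Σ A_w = 16 = 2^4 = 16 ✓.


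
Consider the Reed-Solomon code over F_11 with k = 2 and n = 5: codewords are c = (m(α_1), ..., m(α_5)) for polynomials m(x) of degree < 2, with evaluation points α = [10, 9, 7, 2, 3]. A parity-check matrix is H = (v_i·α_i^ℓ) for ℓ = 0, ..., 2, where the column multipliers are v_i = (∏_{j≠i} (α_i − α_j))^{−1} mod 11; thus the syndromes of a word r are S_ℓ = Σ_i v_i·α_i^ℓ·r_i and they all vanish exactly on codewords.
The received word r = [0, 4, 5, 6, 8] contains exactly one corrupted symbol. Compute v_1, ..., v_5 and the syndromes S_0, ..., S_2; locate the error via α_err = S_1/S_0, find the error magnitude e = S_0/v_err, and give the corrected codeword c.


S = (7, 8, 6), error at position 2, error magnitude e = 6, c = [0, 9, 5, 6, 8].

Step 1: column multipliers v_i = (∏_{j≠i}(α_i − α_j))^{−1} mod 11.
  i = 1 (α = 10): (10−9)(10−7)(10−2)(10−3) = 1·3·8·7 = 168 ≡ 3, so v_1 = 3^{−1} = 4 (mod 11).
  i = 2 (α = 9): (9−10)(9−7)(9−2)(9−3) = (−1)·2·7·6 = −84 ≡ 4, so v_2 = 4^{−1} = 3 (mod 11).
  i = 3 (α = 7): (7−10)(7−9)(7−2)(7−3) = (−3)·(−2)·5·4 = 120 ≡ 10, so v_3 = 10^{−1} = 10 (mod 11).
  i = 4 (α = 2): (2−10)(2−9)(2−7)(2−3) = (−8)·(−7)·(−5)·(−1) = 280 ≡ 5, so v_4 = 5^{−1} = 9 (mod 11).
  i = 5 (α = 3): (3−10)(3−9)(3−7)(3−2) = (−7)·(−6)·(−4)·1 = −168 ≡ 8, so v_5 = 8^{−1} = 7 (mod 11).
  v = [4, 3, 10, 9, 7].
Step 2: syndromes of r = [0, 4, 5, 6, 8] (all sums mod 11).
  S_0 = Σ v_i r_i = 4·0 + 3·4 + 10·5 + 9·6 + 7·8 = 172 ≡ 7.
  S_1 = Σ v_i α_i r_i = 4·10·0 + 3·9·4 + 10·7·5 + 9·2·6 + 7·3·8 = 734 ≡ 8.
  α_i^2 mod 11 = [1, 4, 5, 4, 9].
  S_2 = Σ v_i α_i^2 r_i = 4·1·0 + 3·4·4 + 10·5·5 + 9·4·6 + 7·9·8 = 1018 ≡ 6.
  S = (7, 8, 6) ≠ 0, so r is not a codeword (an error is present).
Step 3: locate the error. For a single error e at position i, S_ℓ = v_i·e·α_i^ℓ, so α_err = S_1/S_0.
  S_0^{−1} = 7^{−1} = 8 (mod 11), so α_err = 8·8 = 64 ≡ 9 = α_2. Error position i = 2.
  Consistency check: S_2/S_1 = 6·7 = 42 ≡ 9 = α_err ✓ (single-error assumption holds).
Step 4: error magnitude e = S_0/v_2 = S_0·∏_{j≠2}(α_2 − α_j) = 7·4 = 28 ≡ 6 (mod 11).
Step 5: correct position 2: c_2 = r_2 − e = 4 − 6 ≡ 9 (mod 11). Hence c = [0, 9, 5, 6, 8].
  Check: interpolating c through the α_i gives m(x) = 2 + 2·x (degree < 2) with m(α_i) = c_i for every i, so c is indeed a codeword.


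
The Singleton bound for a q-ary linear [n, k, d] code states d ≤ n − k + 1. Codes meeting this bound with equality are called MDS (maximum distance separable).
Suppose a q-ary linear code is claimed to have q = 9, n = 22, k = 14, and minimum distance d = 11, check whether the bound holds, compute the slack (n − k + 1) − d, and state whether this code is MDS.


Singleton RHS = n − k + 1 = 9, slack = -2, bound violated (no such code; not MDS).

Singleton bound: d ≤ n − k + 1.
Here n = 22, k = 14, so n − k + 1 = 9.
Given d = 11, check d ≤ 9: NO.
Slack = (n − k + 1) − d = -2.
The slack is negative: d = 11 exceeds n − k + 1 = 9 by 2, so the Singleton bound is violated and no linear [22, 14, 11]_9 code can exist. In particular it is not MDS (MDS requires d = n − k + 1 exactly).
Description: the claimed parameters are [22, 14, 11]_9; such a code would be impossible (violates the Singleton bound).


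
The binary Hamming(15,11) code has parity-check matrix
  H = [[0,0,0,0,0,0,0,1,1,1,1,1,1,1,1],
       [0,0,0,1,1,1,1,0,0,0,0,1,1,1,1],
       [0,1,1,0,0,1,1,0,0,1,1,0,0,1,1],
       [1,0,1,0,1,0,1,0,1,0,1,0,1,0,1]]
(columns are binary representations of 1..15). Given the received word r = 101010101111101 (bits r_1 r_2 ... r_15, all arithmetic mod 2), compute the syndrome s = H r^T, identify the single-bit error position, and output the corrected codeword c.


s = (0, 1, 1, 0)^T, error position = 6, corrected codeword c = 101011101111101

Compute s = H r^T mod 2 one row at a time:
  s_1 = 0 + 1 + 1 + 1 + 1 + 1 + 0 + 1 = 6 ≡ 0 (mod 2).
  s_2 = 0 + 1 + 0 + 1 + 1 + 1 + 0 + 1 = 5 ≡ 1 (mod 2).
  s_3 = 0 + 1 + 0 + 1 + 1 + 1 + 0 + 1 = 5 ≡ 1 (mod 2).
  s_4 = 1 + 1 + 1 + 1 + 1 + 1 + 1 + 1 = 8 ≡ 0 (mod 2).
s = (0, 1, 1, 0)^T — this equals column 6 of H (binary 0110), so error is at position 6.
Correct: flip bit 6 of r = 101010101111101 to get c = 101011101111101.


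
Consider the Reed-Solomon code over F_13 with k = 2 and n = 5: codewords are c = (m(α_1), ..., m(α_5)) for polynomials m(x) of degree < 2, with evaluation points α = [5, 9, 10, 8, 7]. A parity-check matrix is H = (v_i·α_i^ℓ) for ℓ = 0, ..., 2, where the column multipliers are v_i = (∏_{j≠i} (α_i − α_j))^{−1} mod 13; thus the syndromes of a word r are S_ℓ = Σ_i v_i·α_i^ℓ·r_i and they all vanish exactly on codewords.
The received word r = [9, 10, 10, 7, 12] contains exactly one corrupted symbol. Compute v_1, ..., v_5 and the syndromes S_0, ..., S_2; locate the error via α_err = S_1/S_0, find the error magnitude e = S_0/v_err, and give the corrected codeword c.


S = (12, 4, 10), error at position 2, error magnitude e = 8, c = [9, 2, 10, 7, 12].

Step 1: column multipliers v_i = (∏_{j≠i}(α_i − α_j))^{−1} mod 13.
  i = 1 (α = 5): (5−9)(5−10)(5−8)(5−7) = (−4)·(−5)·(−3)·(−2) = 120 ≡ 3, so v_1 = 3^{−1} = 9 (mod 13).
  i = 2 (α = 9): (9−5)(9−10)(9−8)(9−7) = 4·(−1)·1·2 = −8 ≡ 5, so v_2 = 5^{−1} = 8 (mod 13).
  i = 3 (α = 10): (10−5)(10−9)(10−8)(10−7) = 5·1·2·3 = 30 ≡ 4, so v_3 = 4^{−1} = 10 (mod 13).
  i = 4 (α = 8): (8−5)(8−9)(8−10)(8−7) = 3·(−1)·(−2)·1 = 6 ≡ 6, so v_4 = 6^{−1} = 11 (mod 13).
  i = 5 (α = 7): (7−5)(7−9)(7−10)(7−8) = 2·(−2)·(−3)·(−1) = −12 ≡ 1, so v_5 = 1^{−1} = 1 (mod 13).
  v = [9, 8, 10, 11, 1].
Step 2: syndromes of r = [9, 10, 10, 7, 12] (all sums mod 13).
  S_0 = Σ v_i r_i = 9·9 + 8·10 + 10·10 + 11·7 + 1·12 = 350 ≡ 12.
  S_1 = Σ v_i α_i r_i = 9·5·9 + 8·9·10 + 10·10·10 + 11·8·7 + 1·7·12 = 2825 ≡ 4.
  α_i^2 mod 13 = [12, 3, 9, 12, 10].
  S_2 = Σ v_i α_i^2 r_i = 9·12·9 + 8·3·10 + 10·9·10 + 11·12·7 + 1·10·12 = 3156 ≡ 10.
  S = (12, 4, 10) ≠ 0, so r is not a codeword (an error is present).
Step 3: locate the error. For a single error e at position i, S_ℓ = v_i·e·α_i^ℓ, so α_err = S_1/S_0.
  S_0^{−1} = 12^{−1} = 12 (mod 13), so α_err = 4·12 = 48 ≡ 9 = α_2. Error position i = 2.
  Consistency check: S_2/S_1 = 10·10 = 100 ≡ 9 = α_err ✓ (single-error assumption holds).
Step 4: error magnitude e = S_0/v_2 = S_0·∏_{j≠2}(α_2 − α_j) = 12·5 = 60 ≡ 8 (mod 13).
Step 5: correct position 2: c_2 = r_2 − e = 10 − 8 ≡ 2 (mod 13). Hence c = [9, 2, 10, 7, 12].
  Check: interpolating c through the α_i gives m(x) = 8 + 8·x (degree < 2) with m(α_i) = c_i for every i, so c is indeed a codeword.


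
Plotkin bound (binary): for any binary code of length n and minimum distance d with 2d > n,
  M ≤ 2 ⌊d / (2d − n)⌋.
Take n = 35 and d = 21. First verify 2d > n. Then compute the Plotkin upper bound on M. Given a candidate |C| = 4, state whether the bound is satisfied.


Plotkin bound M ≤ 6; given |C| = 4 ≤ bound (satisfied).

Check applicability: 2d = 42, n = 35.
2d − n = 7 > 0, so Plotkin applies.
Compute d/(2d−n) = 21/7 ≈ 3.0000.
⌊d/(2d−n)⌋ = 3.
Plotkin bound: M ≤ 2·3 = 6.
Given |C| = 4, check: satisfied.
This |C| is below the Plotkin bound.


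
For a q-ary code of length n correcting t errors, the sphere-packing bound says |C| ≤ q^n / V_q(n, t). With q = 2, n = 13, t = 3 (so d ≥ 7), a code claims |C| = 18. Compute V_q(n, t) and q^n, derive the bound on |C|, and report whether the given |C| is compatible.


V_q(n, t) = 378, q^n = 8192, Hamming bound = 21, |C| = 18 ≤ bound (satisfied).

Step 1: Compute V_q(n, t) = Σ_{j=0}^3 C(n, j) (q−1)^j.
  j = 0: C(13,0)·(1)^0 = 1·1 = 1.
  j = 1: C(13,1)·(1)^1 = 13·1 = 13.
  j = 2: C(13,2)·(1)^2 = 78·1 = 78.
  j = 3: C(13,3)·(1)^3 = 286·1 = 286.
  V_q(n, t) = 1 + 13 + 78 + 286 = 378.
Step 2: q^n = 2^13 = 8192.
Step 3: Hamming bound ⌊q^n / V_q(n,t)⌋ = ⌊8192/378⌋ = 21.
Step 4: Compare |C| = 18 to 21: satisfied.
The claimed |C| lies below the Hamming bound.


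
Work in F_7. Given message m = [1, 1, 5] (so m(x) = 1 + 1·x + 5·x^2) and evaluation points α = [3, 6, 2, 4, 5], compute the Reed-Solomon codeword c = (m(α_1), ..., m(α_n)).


c = [0, 5, 2, 1, 5]

Message polynomial: m(x) = 1 + 1·x + 5·x^2 (mod 7).
For each evaluation point α_i, compute m(α_i) mod 7:
  α_1 = 3: Horner steps 5 → 2 → 0, so m(3) = 0.
  α_2 = 6: Horner steps 5 → 3 → 5, so m(6) = 5.
  α_3 = 2: Horner steps 5 → 4 → 2, so m(2) = 2.
  α_4 = 4: Horner steps 5 → 0 → 1, so m(4) = 1.
  α_5 = 5: Horner steps 5 → 5 → 5, so m(5) = 5.
Codeword c = [0, 5, 2, 1, 5] ∈ F_7^5.


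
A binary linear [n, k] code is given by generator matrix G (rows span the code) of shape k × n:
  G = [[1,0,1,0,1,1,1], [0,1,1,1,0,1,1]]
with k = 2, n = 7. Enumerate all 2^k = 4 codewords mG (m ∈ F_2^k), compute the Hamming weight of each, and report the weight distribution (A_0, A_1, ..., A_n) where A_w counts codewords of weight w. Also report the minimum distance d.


Weight distribution: A_0 = 1, A_4 = 1, A_5 = 2. Minimum distance d = 4.

Enumerate all 2^2 = 4 messages m ∈ F_2^2.
For each, compute codeword c = mG in F_2^7, then tally its weight.
  m = 00 → c = 0000000, weight = 0.
  m = 10 → c = 1010111, weight = 5.
  m = 01 → c = 0111011, weight = 5.
  m = 11 → c = 1101100, weight = 4.
Tally weights:
  weight 0: 1 codewords.
  weight 4: 1 codewords.
  weight 5: 2 codewords.
Minimum distance d = smallest w > 0 with A_w > 0 = 4.
Sanity: Σ A_w = 4 = 2^2 = 4 ✓.


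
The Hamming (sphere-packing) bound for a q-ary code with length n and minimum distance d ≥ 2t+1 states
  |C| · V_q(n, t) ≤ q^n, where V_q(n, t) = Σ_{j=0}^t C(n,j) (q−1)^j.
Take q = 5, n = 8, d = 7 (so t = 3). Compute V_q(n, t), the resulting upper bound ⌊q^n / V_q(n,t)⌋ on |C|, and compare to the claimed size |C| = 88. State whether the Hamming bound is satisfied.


V_q(n, t) = 4065, q^n = 390625, Hamming bound = 96, |C| = 88 ≤ bound (satisfied).

Step 1: Compute V_q(n, t) = Σ_{j=0}^3 C(n, j) (q−1)^j.
  j = 0: C(8,0)·(4)^0 = 1·1 = 1.
  j = 1: C(8,1)·(4)^1 = 8·4 = 32.
  j = 2: C(8,2)·(4)^2 = 28·16 = 448.
  j = 3: C(8,3)·(4)^3 = 56·64 = 3584.
  V_q(n, t) = 1 + 32 + 448 + 3584 = 4065.
Step 2: q^n = 5^8 = 390625.
Step 3: Hamming bound ⌊q^n / V_q(n,t)⌋ = ⌊390625/4065⌋ = 96.
Step 4: Compare |C| = 88 to 96: satisfied.
The claimed |C| lies below the Hamming bound.


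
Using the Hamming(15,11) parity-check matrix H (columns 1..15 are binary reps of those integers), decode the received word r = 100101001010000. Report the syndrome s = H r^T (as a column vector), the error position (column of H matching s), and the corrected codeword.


s = (0, 0, 0, 1)^T, error position = 1, corrected codeword c = 000101001010000

Compute s = H r^T mod 2 one row at a time:
  s_1 = 0 + 1 + 0 + 1 + 0 + 0 + 0 + 0 = 2 ≡ 0 (mod 2).
  s_2 = 1 + 0 + 1 + 0 + 0 + 0 + 0 + 0 = 2 ≡ 0 (mod 2).
  s_3 = 0 + 0 + 1 + 0 + 0 + 1 + 0 + 0 = 2 ≡ 0 (mod 2).
  s_4 = 1 + 0 + 0 + 0 + 1 + 1 + 0 + 0 = 3 ≡ 1 (mod 2).
s = (0, 0, 0, 1)^T — this equals column 1 of H (binary 0001), so error is at position 1.
Correct: flip bit 1 of r = 100101001010000 to get c = 000101001010000.
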